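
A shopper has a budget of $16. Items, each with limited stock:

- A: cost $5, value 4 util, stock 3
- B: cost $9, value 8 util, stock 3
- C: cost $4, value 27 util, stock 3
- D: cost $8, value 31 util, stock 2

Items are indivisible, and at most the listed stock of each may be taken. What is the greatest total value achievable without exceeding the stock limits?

Best selections within cost 16 and stock limits:
- 2×C + 1×D: cost 16, value 85
- 3×C: cost 12, value 81
- 2×D: cost 16, value 62
Best: 85 util.

85 util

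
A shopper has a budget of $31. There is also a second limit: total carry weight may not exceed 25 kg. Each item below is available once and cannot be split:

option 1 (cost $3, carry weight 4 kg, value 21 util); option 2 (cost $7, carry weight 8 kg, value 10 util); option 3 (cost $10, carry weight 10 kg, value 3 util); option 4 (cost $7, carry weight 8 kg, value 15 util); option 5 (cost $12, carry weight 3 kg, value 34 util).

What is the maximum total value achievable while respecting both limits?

80 util

Feasible sets respecting both limits:
- option 1+option 2+option 4+option 5: cost 29, carry weight 23, value 80
- option 1+option 4+option 5: cost 22, carry weight 15, value 70
- option 1+option 2+option 5: cost 22, carry weight 15, value 65
- option 2+option 4+option 5: cost 26, carry weight 19, value 59
Best: 80 util.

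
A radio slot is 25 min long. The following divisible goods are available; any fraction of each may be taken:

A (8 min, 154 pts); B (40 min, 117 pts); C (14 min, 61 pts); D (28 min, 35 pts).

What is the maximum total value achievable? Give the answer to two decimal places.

Take in order of value per unit:
- A (154/8 per unit): all 8 → value 154, running total 154.00
- C (61/14 per unit): all 14 → value 61, running total 215.00
- B (117/40 per unit): 3 of 40 → value 3×117/40 = 8.7750, running total 223.78
Total 223.78.

223.78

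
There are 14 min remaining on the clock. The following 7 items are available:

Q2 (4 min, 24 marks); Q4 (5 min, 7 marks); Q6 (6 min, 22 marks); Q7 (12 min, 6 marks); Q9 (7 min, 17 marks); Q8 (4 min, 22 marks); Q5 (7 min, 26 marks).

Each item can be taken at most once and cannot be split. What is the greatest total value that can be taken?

68 marks

Check high-value combinations within 14 min:
- Q2+Q6+Q8: time 4+6+4=14, value 24+22+22=68
- Q2+Q4+Q8: time 4+5+4=13, value 24+7+22=53
- Q2+Q5: time 4+7=11, value 24+26=50
- Q8+Q5: time 4+7=11, value 22+26=48
Best: 68 marks.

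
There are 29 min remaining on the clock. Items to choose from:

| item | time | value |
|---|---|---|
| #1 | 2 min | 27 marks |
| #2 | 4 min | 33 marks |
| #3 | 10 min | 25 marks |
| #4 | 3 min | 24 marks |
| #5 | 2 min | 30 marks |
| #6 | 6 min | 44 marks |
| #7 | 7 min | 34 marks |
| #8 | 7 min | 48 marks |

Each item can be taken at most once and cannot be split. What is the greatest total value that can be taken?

216 marks

Check high-value combinations within 29 min:
- #1+#2+#5+#6+#7+#8: time 2+4+2+6+7+7=28, value 27+33+30+44+34+48=216
- #2+#4+#5+#6+#7+#8: time 4+3+2+6+7+7=29, value 33+24+30+44+34+48=213
- #1+#2+#4+#6+#7+#8: time 2+4+3+6+7+7=29, value 27+33+24+44+34+48=210
- #1+#4+#5+#6+#7+#8: time 2+3+2+6+7+7=27, value 27+24+30+44+34+48=207
- #1+#2+#4+#5+#6+#8: time 2+4+3+2+6+7=24, value 27+33+24+30+44+48=206
Best: 216 marks.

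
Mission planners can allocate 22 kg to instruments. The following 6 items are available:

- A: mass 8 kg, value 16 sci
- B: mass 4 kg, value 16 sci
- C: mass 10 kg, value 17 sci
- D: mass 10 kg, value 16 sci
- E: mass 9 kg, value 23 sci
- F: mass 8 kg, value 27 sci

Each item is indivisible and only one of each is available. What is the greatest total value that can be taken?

Check high-value combinations within 22 kg:
- B+E+F: mass 4+9+8=21, value 16+23+27=66
- B+C+F: mass 4+10+8=22, value 16+17+27=60
- A+B+F: mass 8+4+8=20, value 16+16+27=59
- B+D+F: mass 4+10+8=22, value 16+16+27=59
Best: 66 sci.

66 sci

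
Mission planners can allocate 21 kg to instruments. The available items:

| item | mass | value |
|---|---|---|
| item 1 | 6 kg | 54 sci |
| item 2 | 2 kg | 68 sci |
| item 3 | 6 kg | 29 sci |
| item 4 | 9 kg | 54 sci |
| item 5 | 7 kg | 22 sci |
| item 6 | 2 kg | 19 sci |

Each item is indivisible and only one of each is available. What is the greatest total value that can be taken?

195 sci

Check high-value combinations within 21 kg:
- item 1+item 2+item 4+item 6: mass 6+2+9+2=19, value 54+68+54+19=195
- item 1+item 2+item 4: mass 6+2+9=17, value 54+68+54=176
- item 1+item 2+item 3+item 5: mass 6+2+6+7=21, value 54+68+29+22=173
- item 1+item 2+item 3+item 6: mass 6+2+6+2=16, value 54+68+29+19=170
Best: 195 sci.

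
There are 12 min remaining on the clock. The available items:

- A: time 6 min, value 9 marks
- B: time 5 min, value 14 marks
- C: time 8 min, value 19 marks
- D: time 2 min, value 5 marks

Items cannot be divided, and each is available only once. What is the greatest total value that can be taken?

24 marks

Check high-value combinations within 12 min:
- C+D: time 8+2=10, value 19+5=24
- A+B: time 6+5=11, value 9+14=23
- B+D: time 5+2=7, value 14+5=19
- C: time 8, value 19
- B: time 5, value 14
Best: 24 marks.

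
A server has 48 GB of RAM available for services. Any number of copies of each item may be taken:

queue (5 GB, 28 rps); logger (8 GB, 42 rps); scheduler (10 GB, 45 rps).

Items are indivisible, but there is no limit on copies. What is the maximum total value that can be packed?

Best value-per-unit is queue at 28/5; filling with it alone gives 9×28 = 252.
Optimal mix: 8×queue + 1×logger → memory 48, value 266.

266 rps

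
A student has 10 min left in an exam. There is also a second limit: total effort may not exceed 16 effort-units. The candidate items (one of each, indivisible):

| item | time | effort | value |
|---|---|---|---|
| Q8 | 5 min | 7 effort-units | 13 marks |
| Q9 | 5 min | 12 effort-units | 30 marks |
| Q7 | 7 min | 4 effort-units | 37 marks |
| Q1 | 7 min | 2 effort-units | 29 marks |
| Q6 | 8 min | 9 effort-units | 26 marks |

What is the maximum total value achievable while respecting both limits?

37 marks

Feasible sets respecting both limits:
- Q7: time 7, effort 4, value 37
- Q9: time 5, effort 12, value 30
- Q1: time 7, effort 2, value 29
Best: 37 marks.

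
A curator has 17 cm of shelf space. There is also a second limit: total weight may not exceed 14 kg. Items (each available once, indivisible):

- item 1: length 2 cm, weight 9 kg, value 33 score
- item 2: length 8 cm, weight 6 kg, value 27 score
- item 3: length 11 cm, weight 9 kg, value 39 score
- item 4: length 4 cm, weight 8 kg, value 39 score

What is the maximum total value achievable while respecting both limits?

66 score

Feasible sets respecting both limits:
- item 2+item 4: length 12, weight 14, value 66
- item 3: length 11, weight 9, value 39
- item 4: length 4, weight 8, value 39
- item 1: length 2, weight 9, value 33
Best: 66 score.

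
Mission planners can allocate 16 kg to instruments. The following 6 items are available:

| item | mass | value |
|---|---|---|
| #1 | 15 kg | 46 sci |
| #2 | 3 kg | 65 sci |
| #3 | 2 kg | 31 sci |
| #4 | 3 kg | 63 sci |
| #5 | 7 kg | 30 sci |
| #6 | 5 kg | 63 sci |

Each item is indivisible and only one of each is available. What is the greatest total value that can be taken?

222 sci

This is a 0/1 knapsack; check combinations near the capacity.
- #2+#3+#4+#6: mass 3+2+3+5=13, value 65+31+63+63=222
- #2+#4+#6: mass 3+3+5=11, value 65+63+63=191
- #2+#3+#4+#5: mass 3+2+3+7=15, value 65+31+63+30=189
Best: 222 sci.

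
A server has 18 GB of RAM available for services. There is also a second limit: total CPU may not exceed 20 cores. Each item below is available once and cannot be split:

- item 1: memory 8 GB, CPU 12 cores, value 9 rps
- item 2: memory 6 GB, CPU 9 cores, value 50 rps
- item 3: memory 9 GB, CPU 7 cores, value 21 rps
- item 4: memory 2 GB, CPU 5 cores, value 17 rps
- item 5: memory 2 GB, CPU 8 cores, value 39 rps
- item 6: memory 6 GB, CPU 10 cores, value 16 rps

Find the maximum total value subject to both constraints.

Feasible sets respecting both limits:
- item 2+item 5: memory 8, CPU 17, value 89
- item 3+item 4+item 5: memory 13, CPU 20, value 77
- item 2+item 3: memory 15, CPU 16, value 71
Best: 89 rps.

89 rps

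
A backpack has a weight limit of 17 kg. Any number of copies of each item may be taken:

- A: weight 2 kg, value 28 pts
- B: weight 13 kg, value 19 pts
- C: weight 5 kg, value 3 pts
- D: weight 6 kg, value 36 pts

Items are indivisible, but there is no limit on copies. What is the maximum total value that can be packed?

224 pts

Best value-per-unit is A at 28/2, and filling with it alone uses weight 8×2=16. No mix of the others beats 8×28 = 224.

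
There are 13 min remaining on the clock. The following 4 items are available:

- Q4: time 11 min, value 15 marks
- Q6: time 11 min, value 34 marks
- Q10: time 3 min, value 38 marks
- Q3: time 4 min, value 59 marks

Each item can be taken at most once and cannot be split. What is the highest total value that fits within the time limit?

Check high-value combinations within 13 min:
- Q10+Q3: time 3+4=7, value 38+59=97
- Q3: time 4, value 59
- Q10: time 3, value 38
- Q6: time 11, value 34
Best: 97 marks.

97 marks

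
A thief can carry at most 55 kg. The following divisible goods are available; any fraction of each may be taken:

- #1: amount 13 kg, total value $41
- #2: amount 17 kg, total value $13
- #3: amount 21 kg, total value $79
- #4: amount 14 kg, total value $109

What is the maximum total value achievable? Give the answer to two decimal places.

Take in order of value per unit:
- #4 (109/14 per unit): all 14 → value 109, running total 109.00
- #3 (79/21 per unit): all 21 → value 79, running total 188.00
- #1 (41/13 per unit): all 13 → value 41, running total 229.00
- #2 (13/17 per unit): 7 of 17 → value 7×13/17 = 5.3529, running total 234.35
Total 234.35.

234.35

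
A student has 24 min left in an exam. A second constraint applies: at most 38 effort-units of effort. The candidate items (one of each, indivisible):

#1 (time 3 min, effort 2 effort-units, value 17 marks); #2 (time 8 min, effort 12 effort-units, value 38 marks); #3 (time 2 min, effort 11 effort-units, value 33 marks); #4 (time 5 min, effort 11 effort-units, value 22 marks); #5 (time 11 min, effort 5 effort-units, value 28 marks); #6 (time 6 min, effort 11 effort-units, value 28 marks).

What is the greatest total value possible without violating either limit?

Feasible sets respecting both limits:
- #1+#2+#3+#5: time 24, effort 30, value 116
- #1+#2+#3+#6: time 19, effort 36, value 116
- #3+#4+#5+#6: time 24, effort 38, value 111
Best: 116 marks.

116 marks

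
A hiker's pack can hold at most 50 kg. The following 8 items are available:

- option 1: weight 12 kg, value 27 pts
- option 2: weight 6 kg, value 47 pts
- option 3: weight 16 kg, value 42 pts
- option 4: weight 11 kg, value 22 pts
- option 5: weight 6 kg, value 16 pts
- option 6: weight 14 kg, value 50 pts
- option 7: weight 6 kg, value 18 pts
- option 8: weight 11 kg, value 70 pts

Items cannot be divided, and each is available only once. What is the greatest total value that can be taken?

Check high-value combinations within 50 kg:
- option 1+option 2+option 6+option 7+option 8: weight 12+6+14+6+11=49, value 27+47+50+18+70=212
- option 1+option 2+option 5+option 6+option 8: weight 12+6+6+14+11=49, value 27+47+16+50+70=210
- option 2+option 3+option 6+option 8: weight 6+16+14+11=47, value 47+42+50+70=209
- option 2+option 4+option 6+option 7+option 8: weight 6+11+14+6+11=48, value 47+22+50+18+70=207
- option 2+option 4+option 5+option 6+option 8: weight 6+11+6+14+11=48, value 47+22+16+50+70=205
Best: 212 pts.

212 pts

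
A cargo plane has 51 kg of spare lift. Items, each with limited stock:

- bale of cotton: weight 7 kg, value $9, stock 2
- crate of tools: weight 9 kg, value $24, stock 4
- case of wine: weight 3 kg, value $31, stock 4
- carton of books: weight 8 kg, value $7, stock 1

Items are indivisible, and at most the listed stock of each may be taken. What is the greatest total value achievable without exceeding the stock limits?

$220

Top feasible selections:
- 4×crate of tools + 4×case of wine: weight 48, value 220
- 1×bale of cotton + 3×crate of tools + 4×case of wine: weight 46, value 205
- 3×crate of tools + 4×case of wine + 1×carton of books: weight 47, value 203
- 3×crate of tools + 4×case of wine: weight 39, value 196
Best: $220.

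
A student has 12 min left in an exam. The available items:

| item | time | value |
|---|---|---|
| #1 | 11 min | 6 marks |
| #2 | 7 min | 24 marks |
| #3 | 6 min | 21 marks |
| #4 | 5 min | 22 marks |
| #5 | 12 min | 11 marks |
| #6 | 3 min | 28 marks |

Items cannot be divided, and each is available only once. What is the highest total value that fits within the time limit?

52 marks

This is a 0/1 knapsack; check combinations near the capacity.
- #2+#6: time 7+3=10, value 24+28=52
- #4+#6: time 5+3=8, value 22+28=50
- #3+#6: time 6+3=9, value 21+28=49
- #2+#4: time 7+5=12, value 24+22=46
Best: 52 marks.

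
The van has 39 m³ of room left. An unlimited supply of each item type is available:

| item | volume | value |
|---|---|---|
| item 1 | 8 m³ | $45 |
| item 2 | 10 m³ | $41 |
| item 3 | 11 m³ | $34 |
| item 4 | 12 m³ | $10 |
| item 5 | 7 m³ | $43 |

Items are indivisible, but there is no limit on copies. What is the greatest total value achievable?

Best value-per-unit is item 5 at 43/7; filling with it alone gives 5×43 = 215.
Optimal mix: 4×item 1 + 1×item 5 → volume 39, value 223.

$223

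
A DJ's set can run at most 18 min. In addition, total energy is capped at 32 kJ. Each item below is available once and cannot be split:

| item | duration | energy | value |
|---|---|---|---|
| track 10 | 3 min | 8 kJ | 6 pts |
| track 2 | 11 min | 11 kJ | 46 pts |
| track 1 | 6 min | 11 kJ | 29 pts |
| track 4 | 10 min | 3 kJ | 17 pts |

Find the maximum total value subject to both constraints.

Feasible sets respecting both limits:
- track 2+track 1: duration 17, energy 22, value 75
- track 10+track 2: duration 14, energy 19, value 52
- track 2: duration 11, energy 11, value 46
Best: 75 pts.

75 pts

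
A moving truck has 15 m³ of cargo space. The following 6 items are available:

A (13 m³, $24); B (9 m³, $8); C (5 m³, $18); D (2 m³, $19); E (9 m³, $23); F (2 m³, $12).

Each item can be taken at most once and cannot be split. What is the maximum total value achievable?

$54

This is a 0/1 knapsack; check combinations near the capacity.
- D+E+F: volume 2+9+2=13, value 19+23+12=54
- C+D+F: volume 5+2+2=9, value 18+19+12=49
- A+D: volume 13+2=15, value 24+19=43
- D+E: volume 2+9=11, value 19+23=42
- C+E: volume 5+9=14, value 18+23=41
Best: $54.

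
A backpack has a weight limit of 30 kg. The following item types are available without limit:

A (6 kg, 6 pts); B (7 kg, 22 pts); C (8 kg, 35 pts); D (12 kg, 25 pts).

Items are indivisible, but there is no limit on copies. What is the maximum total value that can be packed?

114 pts

Best value-per-unit is C at 35/8; filling with it alone gives 3×35 = 105.
Optimal mix: 2×B + 2×C → weight 30, value 114.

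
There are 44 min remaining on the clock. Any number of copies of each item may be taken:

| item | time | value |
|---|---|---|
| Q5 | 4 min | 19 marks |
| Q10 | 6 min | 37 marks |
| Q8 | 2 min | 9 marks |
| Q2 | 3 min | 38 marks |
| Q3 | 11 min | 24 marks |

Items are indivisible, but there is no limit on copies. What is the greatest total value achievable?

541 marks

Best value-per-unit is Q2 at 38/3; filling with it alone gives 14×38 = 532.
Optimal mix: 1×Q8 + 14×Q2 → time 44, value 541.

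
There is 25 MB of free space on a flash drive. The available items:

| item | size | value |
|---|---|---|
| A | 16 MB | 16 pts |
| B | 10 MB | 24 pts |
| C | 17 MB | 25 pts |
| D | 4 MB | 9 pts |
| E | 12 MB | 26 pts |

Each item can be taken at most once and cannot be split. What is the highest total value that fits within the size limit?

50 pts

This is a 0/1 knapsack; check combinations near the capacity.
- B+E: size 10+12=22, value 24+26=50
- D+E: size 4+12=16, value 9+26=35
- C+D: size 17+4=21, value 25+9=34
Best: 50 pts.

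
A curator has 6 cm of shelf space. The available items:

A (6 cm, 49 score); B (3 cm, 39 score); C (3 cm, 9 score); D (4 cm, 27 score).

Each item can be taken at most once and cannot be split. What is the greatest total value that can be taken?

Check high-value combinations within 6 cm:
- A: length 6, value 49
- B+C: length 3+3=6, value 39+9=48
- B: length 3, value 39
Best: 49 score.

49 score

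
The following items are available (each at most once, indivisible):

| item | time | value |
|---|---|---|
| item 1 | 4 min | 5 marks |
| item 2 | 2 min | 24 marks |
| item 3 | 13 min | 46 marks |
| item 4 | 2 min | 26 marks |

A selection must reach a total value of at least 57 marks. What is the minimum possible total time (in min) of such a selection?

Subsets with value ≥ 57, sorted by total time:
- item 3+item 4: time 15, value 72
- item 2+item 3: time 15, value 70
Minimum time: 15 min.

15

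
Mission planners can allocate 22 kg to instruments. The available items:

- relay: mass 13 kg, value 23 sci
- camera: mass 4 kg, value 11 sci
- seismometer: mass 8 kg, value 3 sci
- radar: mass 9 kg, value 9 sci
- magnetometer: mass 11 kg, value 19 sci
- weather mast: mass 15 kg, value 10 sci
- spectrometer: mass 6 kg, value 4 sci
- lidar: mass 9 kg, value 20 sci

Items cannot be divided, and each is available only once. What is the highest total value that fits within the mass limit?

43 sci

Check high-value combinations within 22 kg:
- relay+lidar: mass 13+9=22, value 23+20=43
- camera+radar+lidar: mass 4+9+9=22, value 11+9+20=40
- magnetometer+lidar: mass 11+9=20, value 19+20=39
Best: 43 sci.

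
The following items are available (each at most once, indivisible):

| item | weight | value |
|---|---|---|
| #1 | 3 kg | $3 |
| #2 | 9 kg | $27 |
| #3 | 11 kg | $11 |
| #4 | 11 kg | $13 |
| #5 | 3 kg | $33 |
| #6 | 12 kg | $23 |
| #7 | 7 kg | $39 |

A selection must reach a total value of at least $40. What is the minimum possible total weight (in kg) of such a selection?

10

Subsets with value ≥ 40, sorted by total weight:
- #5+#7: weight 10, value 72
- #1+#7: weight 10, value 42
Minimum weight: 10 kg.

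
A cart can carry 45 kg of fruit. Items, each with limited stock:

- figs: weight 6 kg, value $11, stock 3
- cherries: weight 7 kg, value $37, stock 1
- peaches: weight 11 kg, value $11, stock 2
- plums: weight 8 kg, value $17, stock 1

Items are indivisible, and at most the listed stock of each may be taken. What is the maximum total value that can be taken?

Top feasible selections:
- 3×figs + 1×cherries + 1×peaches + 1×plums: weight 44, value 98
- 3×figs + 1×cherries + 1×plums: weight 33, value 87
- 2×figs + 1×cherries + 1×peaches + 1×plums: weight 38, value 87
Best: $98.

$98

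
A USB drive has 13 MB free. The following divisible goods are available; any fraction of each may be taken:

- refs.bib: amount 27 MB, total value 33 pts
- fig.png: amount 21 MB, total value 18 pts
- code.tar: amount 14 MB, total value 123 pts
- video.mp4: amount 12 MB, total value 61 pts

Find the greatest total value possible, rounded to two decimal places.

114.21

Take in order of value per unit:
- code.tar (123/14 per unit): 13 of 14 → value 13×123/14 = 114.2143, running total 114.21
Total 114.21.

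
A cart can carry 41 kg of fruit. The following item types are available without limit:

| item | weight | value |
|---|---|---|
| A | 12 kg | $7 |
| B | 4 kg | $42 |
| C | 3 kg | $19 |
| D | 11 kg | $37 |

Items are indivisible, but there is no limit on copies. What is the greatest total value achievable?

$420

Best value-per-unit is B at 42/4, and filling with it alone uses weight 10×4=40. No mix of the others beats 10×42 = 420.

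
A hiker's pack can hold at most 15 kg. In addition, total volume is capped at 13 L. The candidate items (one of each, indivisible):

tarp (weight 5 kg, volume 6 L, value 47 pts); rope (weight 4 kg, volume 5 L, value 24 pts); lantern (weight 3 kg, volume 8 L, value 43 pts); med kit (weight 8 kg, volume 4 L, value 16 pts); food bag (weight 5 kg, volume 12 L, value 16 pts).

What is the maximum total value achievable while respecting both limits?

71 pts

Feasible sets respecting both limits:
- tarp+rope: weight 9, volume 11, value 71
- rope+lantern: weight 7, volume 13, value 67
- tarp+med kit: weight 13, volume 10, value 63
Best: 71 pts.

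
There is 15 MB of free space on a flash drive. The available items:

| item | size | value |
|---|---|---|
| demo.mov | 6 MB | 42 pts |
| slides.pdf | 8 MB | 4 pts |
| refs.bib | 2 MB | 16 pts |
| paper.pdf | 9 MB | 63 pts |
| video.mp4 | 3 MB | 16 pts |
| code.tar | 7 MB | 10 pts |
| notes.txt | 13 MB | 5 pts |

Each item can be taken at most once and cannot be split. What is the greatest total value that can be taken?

Check high-value combinations within 15 MB:
- demo.mov+paper.pdf: size 6+9=15, value 42+63=105
- refs.bib+paper.pdf+video.mp4: size 2+9+3=14, value 16+63+16=95
- refs.bib+paper.pdf: size 2+9=11, value 16+63=79
- paper.pdf+video.mp4: size 9+3=12, value 63+16=79
Best: 105 pts.

105 pts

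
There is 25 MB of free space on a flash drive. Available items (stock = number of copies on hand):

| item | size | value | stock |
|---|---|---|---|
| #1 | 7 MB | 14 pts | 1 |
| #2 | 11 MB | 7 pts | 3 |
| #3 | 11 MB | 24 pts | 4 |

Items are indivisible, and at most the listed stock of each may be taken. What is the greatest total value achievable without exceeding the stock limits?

48 pts

Top feasible selections:
- 2×#3: size 22, value 48
- 1×#1 + 1×#3: size 18, value 38
Best: 48 pts.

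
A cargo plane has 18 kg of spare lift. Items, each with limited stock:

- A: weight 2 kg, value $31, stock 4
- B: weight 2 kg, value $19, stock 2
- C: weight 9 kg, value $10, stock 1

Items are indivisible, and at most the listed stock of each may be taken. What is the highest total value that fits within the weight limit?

Best selections within weight 18 and stock limits:
- 4×A + 2×B: weight 12, value 162
- 4×A + 1×B: weight 10, value 143
Best: $162.

$162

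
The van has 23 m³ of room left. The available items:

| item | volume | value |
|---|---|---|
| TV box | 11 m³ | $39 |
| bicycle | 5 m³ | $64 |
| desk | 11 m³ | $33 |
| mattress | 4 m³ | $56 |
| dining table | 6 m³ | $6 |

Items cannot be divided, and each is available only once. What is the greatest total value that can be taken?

Check high-value combinations within 23 m³:
- TV box+bicycle+mattress: volume 11+5+4=20, value 39+64+56=159
- bicycle+desk+mattress: volume 5+11+4=20, value 64+33+56=153
- bicycle+mattress+dining table: volume 5+4+6=15, value 64+56+6=126
- bicycle+mattress: volume 5+4=9, value 64+56=120
Best: $159.

$159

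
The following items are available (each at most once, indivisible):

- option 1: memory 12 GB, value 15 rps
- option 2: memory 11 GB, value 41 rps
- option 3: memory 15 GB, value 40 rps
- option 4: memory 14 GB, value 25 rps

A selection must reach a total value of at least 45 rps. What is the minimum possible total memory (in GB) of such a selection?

Subsets with value ≥ 45, sorted by total memory:
- option 1+option 2: memory 23, value 56
- option 2+option 4: memory 25, value 66
- option 2+option 3: memory 26, value 81
Minimum memory: 23 GB.

23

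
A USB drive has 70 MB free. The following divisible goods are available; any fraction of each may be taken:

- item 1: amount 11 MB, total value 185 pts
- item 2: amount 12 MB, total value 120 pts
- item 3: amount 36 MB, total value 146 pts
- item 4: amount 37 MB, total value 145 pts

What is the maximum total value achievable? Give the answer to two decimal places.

494.11

Take in order of value per unit:
- item 1 (185/11 per unit): all 11 → value 185, running total 185.00
- item 2 (120/12 per unit): all 12 → value 120, running total 305.00
- item 3 (146/36 per unit): all 36 → value 146, running total 451.00
- item 4 (145/37 per unit): 11 of 37 → value 11×145/37 = 43.1081, running total 494.11
Total 494.11.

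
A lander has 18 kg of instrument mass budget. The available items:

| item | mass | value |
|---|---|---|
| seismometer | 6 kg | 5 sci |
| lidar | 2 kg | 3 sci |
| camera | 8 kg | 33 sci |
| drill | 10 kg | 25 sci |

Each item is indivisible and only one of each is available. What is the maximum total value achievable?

Check high-value combinations within 18 kg:
- camera+drill: mass 8+10=18, value 33+25=58
- seismometer+lidar+camera: mass 6+2+8=16, value 5+3+33=41
- seismometer+camera: mass 6+8=14, value 5+33=38
- lidar+camera: mass 2+8=10, value 3+33=36
Best: 58 sci.

58 sci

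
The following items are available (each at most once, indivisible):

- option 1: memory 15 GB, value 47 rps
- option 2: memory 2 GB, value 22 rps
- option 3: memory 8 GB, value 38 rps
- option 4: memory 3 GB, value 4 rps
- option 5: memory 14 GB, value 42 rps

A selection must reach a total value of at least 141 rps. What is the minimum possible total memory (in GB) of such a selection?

Subsets with value ≥ 141, sorted by total memory:
- option 1+option 2+option 3+option 5: memory 39, value 149
- option 1+option 2+option 3+option 4+option 5: memory 42, value 153
Minimum memory: 39 GB.

39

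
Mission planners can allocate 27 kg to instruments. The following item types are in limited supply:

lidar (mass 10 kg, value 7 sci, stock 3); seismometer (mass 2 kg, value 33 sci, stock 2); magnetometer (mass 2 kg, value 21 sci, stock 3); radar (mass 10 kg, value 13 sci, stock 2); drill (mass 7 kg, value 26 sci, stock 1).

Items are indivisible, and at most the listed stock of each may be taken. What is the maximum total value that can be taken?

168 sci

Top feasible selections:
- 2×seismometer + 3×magnetometer + 1×radar + 1×drill: mass 27, value 168
- 1×lidar + 2×seismometer + 3×magnetometer + 1×drill: mass 27, value 162
Best: 168 sci.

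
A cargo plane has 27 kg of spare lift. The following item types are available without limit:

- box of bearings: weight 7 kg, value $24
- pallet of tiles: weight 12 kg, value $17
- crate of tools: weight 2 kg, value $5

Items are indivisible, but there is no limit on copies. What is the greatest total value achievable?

$87

Best value-per-unit is box of bearings at 24/7; filling with it alone gives 3×24 = 72.
Optimal mix: 3×box of bearings + 3×crate of tools → weight 27, value 87.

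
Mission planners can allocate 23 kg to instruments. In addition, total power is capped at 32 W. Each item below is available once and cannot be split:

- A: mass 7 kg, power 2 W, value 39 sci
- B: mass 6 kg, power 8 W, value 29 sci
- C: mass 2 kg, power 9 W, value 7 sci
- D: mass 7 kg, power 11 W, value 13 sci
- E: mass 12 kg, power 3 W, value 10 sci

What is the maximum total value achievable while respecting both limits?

Feasible sets respecting both limits:
- A+B+C+D: mass 22, power 30, value 88
- A+B+D: mass 20, power 21, value 81
- A+B+C: mass 15, power 19, value 75
Best: 88 sci.

88 sci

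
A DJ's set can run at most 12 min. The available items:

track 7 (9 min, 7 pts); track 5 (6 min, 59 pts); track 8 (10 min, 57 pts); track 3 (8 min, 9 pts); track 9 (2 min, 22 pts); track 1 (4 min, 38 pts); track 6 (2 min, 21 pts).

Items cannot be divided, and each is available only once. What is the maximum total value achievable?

Check high-value combinations within 12 min:
- track 5+track 9+track 1: duration 6+2+4=12, value 59+22+38=119
- track 5+track 1+track 6: duration 6+4+2=12, value 59+38+21=118
- track 5+track 9+track 6: duration 6+2+2=10, value 59+22+21=102
Best: 119 pts.

119 pts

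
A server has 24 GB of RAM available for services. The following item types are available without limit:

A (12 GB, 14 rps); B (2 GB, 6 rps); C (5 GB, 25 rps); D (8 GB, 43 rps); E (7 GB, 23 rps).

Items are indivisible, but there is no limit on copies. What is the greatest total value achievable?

Best value-per-unit is D at 43/8, and filling with it alone uses memory 3×8=24. No mix of the others beats 3×43 = 129.

129 rps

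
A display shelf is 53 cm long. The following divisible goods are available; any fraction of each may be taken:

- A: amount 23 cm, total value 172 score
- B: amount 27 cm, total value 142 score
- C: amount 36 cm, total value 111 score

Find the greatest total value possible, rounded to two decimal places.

323.25

Take in order of value per unit:
- A (172/23 per unit): all 23 → value 172, running total 172.00
- B (142/27 per unit): all 27 → value 142, running total 314.00
- C (111/36 per unit): 3 of 36 → value 3×111/36 = 9.2500, running total 323.25
Total 323.25.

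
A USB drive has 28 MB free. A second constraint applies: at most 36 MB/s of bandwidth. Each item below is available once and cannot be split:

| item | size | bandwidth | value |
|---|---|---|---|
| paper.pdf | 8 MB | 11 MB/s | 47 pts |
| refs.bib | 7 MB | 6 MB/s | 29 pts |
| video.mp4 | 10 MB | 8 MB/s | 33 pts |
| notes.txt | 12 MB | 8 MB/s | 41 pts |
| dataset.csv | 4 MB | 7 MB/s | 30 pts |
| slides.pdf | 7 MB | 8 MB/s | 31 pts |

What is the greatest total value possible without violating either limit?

Feasible sets respecting both limits:
- paper.pdf+refs.bib+dataset.csv+slides.pdf: size 26, bandwidth 32, value 137
- refs.bib+video.mp4+dataset.csv+slides.pdf: size 28, bandwidth 29, value 123
- paper.pdf+notes.txt+slides.pdf: size 27, bandwidth 27, value 119
Best: 137 pts.

137 pts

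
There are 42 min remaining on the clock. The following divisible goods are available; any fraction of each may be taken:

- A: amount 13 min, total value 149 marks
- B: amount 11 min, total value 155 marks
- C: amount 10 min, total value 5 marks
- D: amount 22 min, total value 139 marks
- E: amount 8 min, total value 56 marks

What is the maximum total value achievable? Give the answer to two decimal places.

423.18

Take in order of value per unit:
- B (155/11 per unit): all 11 → value 155, running total 155.00
- A (149/13 per unit): all 13 → value 149, running total 304.00
- E (56/8 per unit): all 8 → value 56, running total 360.00
- D (139/22 per unit): 10 of 22 → value 10×139/22 = 63.1818, running total 423.18
Total 423.18.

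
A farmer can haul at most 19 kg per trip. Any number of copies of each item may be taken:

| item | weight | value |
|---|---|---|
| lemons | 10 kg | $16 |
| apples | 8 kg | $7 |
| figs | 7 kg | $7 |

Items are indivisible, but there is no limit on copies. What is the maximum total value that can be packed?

Best value-per-unit is lemons at 16/10; filling with it alone gives 1×16 = 16.
Optimal mix: 1×lemons + 1×apples → weight 18, value 23.

$23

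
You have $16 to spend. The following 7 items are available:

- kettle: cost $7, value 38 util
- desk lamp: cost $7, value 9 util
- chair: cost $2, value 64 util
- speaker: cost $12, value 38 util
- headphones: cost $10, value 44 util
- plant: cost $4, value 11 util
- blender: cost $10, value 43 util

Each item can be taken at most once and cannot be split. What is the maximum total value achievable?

Check high-value combinations within $16:
- chair+headphones+plant: cost 2+10+4=16, value 64+44+11=119
- chair+plant+blender: cost 2+4+10=16, value 64+11+43=118
- kettle+chair+plant: cost 7+2+4=13, value 38+64+11=113
- kettle+desk lamp+chair: cost 7+7+2=16, value 38+9+64=111
- chair+headphones: cost 2+10=12, value 64+44=108
Best: 119 util.

119 util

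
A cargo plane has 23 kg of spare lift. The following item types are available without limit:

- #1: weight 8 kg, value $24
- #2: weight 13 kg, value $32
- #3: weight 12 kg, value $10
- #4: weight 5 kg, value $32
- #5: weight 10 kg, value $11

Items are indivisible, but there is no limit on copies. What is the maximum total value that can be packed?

$128

Best value-per-unit is #4 at 32/5, and filling with it alone uses weight 4×5=20. No mix of the others beats 4×32 = 128.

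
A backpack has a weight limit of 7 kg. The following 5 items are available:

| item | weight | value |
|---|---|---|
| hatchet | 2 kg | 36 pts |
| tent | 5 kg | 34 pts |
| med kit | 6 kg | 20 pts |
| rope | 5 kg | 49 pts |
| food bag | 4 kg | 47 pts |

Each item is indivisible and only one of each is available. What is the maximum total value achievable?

85 pts

This is a 0/1 knapsack; check combinations near the capacity.
- hatchet+rope: weight 2+5=7, value 36+49=85
- hatchet+food bag: weight 2+4=6, value 36+47=83
- hatchet+tent: weight 2+5=7, value 36+34=70
Best: 85 pts.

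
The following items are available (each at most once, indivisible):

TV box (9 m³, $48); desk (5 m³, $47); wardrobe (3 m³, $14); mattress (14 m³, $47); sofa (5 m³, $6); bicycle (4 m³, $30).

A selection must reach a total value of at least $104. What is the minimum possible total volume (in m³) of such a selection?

Subsets with value ≥ 104, sorted by total volume:
- TV box+desk+wardrobe: volume 17, value 109
- TV box+desk+bicycle: volume 18, value 125
Minimum volume: 17 m³.

17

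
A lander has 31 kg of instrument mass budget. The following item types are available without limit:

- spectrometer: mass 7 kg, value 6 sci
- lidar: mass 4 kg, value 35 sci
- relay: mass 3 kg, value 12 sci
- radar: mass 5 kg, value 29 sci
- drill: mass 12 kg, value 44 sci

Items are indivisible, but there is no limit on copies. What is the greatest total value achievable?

257 sci

Best value-per-unit is lidar at 35/4; filling with it alone gives 7×35 = 245.
Optimal mix: 7×lidar + 1×relay → mass 31, value 257.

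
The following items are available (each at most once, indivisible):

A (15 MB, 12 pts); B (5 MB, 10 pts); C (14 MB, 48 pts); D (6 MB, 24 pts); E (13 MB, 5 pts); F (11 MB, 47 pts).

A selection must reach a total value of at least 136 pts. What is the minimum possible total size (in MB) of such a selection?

51

Subsets with value ≥ 136, sorted by total size:
- A+B+C+D+F: size 51, value 141
- A+C+D+E+F: size 59, value 136
- A+B+C+D+E+F: size 64, value 146
Minimum size: 51 MB.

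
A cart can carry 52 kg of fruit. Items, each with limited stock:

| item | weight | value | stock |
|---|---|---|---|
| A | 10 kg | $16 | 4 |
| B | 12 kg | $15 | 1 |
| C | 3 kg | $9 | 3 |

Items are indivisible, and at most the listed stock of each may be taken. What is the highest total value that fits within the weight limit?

Top feasible selections:
- 4×A + 3×C: weight 49, value 91
- 3×A + 1×B + 3×C: weight 51, value 90
- 4×A + 2×C: weight 46, value 82
- 3×A + 1×B + 2×C: weight 48, value 81
Best: $91.

$91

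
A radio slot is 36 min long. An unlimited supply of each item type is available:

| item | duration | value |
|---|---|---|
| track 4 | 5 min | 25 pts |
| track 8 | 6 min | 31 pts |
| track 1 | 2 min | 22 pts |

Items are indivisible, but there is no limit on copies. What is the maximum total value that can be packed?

Best value-per-unit is track 1 at 22/2, and filling with it alone uses duration 18×2=36. No mix of the others beats 18×22 = 396.

396 pts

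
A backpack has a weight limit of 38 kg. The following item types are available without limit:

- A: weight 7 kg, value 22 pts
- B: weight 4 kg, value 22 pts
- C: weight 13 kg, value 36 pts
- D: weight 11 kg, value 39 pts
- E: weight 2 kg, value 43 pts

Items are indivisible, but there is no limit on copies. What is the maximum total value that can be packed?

Best value-per-unit is E at 43/2, and filling with it alone uses weight 19×2=38. No mix of the others beats 19×43 = 817.

817 pts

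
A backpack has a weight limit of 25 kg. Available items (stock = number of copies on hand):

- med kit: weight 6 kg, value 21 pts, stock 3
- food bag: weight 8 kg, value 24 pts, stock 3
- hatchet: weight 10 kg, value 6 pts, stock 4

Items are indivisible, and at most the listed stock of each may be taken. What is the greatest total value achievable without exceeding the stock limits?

72 pts

Best selections within weight 25 and stock limits:
- 3×food bag: weight 24, value 72
- 1×med kit + 2×food bag: weight 22, value 69
Best: 72 pts.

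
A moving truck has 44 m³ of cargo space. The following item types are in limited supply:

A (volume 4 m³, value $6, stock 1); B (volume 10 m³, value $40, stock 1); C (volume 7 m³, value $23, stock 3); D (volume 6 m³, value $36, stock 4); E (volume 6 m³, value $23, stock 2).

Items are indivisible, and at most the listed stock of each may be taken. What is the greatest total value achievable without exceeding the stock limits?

Top feasible selections:
- 1×C + 4×D + 2×E: volume 43, value 213
- 2×C + 4×D + 1×E: volume 44, value 213
- 1×A + 1×B + 4×D + 1×E: volume 44, value 213
- 1×B + 4×D + 1×E: volume 40, value 207
Best: $213.

$213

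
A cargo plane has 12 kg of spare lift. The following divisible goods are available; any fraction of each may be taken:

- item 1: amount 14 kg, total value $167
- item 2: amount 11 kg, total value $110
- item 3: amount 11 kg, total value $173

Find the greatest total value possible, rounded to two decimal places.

Take in order of value per unit:
- item 3 (173/11 per unit): all 11 → value 173, running total 173.00
- item 1 (167/14 per unit): 1 of 14 → value 1×167/14 = 11.9286, running total 184.93
Total 184.93.

184.93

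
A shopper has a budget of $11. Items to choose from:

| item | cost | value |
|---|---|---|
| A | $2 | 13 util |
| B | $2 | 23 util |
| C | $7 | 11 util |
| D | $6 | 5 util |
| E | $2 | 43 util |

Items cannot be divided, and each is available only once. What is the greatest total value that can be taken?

79 util

This is a 0/1 knapsack; check combinations near the capacity.
- A+B+E: cost 2+2+2=6, value 13+23+43=79
- B+C+E: cost 2+7+2=11, value 23+11+43=77
- B+D+E: cost 2+6+2=10, value 23+5+43=71
Best: 79 util.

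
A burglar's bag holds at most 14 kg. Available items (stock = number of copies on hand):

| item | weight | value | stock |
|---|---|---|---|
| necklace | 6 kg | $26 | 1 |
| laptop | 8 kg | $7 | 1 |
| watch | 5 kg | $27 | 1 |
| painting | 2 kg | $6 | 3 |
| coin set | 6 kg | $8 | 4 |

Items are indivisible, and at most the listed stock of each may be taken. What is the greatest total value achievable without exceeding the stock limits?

Top feasible selections:
- 1×necklace + 1×watch + 1×painting: weight 13, value 59
- 1×necklace + 1×watch: weight 11, value 53
Best: $59.

$59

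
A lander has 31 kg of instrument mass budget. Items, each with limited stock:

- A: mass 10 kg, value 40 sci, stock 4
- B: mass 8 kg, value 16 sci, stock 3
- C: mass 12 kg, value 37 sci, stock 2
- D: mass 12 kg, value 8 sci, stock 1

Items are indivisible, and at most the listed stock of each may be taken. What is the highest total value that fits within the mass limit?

120 sci

Top feasible selections:
- 3×A: mass 30, value 120
- 2×A + 1×B: mass 28, value 96
Best: 120 sci.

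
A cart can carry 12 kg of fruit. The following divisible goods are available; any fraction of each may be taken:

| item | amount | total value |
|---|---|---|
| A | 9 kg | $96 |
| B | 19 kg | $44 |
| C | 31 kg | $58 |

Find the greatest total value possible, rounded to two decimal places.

Take in order of value per unit:
- A (96/9 per unit): all 9 → value 96, running total 96.00
- B (44/19 per unit): 3 of 19 → value 3×44/19 = 6.9474, running total 102.95
Total 102.95.

102.95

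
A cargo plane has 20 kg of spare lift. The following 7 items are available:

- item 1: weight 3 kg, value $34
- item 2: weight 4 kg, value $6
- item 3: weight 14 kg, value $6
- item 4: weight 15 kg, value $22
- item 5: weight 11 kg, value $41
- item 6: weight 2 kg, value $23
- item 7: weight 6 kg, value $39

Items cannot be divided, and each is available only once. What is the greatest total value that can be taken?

Check high-value combinations within 20 kg:
- item 1+item 5+item 7: weight 3+11+6=20, value 34+41+39=114
- item 1+item 2+item 5+item 6: weight 3+4+11+2=20, value 34+6+41+23=104
- item 5+item 6+item 7: weight 11+2+6=19, value 41+23+39=103
- item 1+item 2+item 6+item 7: weight 3+4+2+6=15, value 34+6+23+39=102
Best: $114.

$114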